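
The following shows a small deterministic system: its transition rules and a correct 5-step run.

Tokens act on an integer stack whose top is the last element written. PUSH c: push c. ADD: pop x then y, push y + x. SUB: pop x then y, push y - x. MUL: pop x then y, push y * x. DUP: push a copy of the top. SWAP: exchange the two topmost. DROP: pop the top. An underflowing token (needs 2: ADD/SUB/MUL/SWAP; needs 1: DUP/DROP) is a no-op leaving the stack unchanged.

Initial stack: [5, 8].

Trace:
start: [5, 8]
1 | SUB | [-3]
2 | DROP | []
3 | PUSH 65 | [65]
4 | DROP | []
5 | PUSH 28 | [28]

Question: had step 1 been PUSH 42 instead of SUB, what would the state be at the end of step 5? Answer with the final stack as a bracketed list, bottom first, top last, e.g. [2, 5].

[5, 8, 28]

(re-executing from step 1 with the substitution; state before step 1: [5, 8])
1 | PUSH 42 | [5, 8, 42]
2 | DROP | [5, 8]
3 | PUSH 65 | [5, 8, 65]
4 | DROP | [5, 8]
5 | PUSH 28 | [5, 8, 28]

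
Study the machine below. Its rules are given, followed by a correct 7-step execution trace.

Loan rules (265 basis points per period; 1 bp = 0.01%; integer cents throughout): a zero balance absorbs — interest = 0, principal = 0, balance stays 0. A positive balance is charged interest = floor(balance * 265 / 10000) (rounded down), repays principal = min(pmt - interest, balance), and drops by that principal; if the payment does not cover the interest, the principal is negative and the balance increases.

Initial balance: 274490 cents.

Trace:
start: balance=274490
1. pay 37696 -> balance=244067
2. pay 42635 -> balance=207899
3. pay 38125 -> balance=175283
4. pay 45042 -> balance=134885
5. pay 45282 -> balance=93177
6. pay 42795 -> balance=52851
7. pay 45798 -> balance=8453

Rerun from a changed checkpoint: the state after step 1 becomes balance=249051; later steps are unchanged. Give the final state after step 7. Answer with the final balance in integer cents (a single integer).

state after step 1 := balance=249051
2. pay 42635 -> balance=213015
3. pay 38125 -> balance=180534
4. pay 45042 -> balance=140276
5. pay 45282 -> balance=98711
6. pay 42795 -> balance=58531
7. pay 45798 -> balance=14284

14284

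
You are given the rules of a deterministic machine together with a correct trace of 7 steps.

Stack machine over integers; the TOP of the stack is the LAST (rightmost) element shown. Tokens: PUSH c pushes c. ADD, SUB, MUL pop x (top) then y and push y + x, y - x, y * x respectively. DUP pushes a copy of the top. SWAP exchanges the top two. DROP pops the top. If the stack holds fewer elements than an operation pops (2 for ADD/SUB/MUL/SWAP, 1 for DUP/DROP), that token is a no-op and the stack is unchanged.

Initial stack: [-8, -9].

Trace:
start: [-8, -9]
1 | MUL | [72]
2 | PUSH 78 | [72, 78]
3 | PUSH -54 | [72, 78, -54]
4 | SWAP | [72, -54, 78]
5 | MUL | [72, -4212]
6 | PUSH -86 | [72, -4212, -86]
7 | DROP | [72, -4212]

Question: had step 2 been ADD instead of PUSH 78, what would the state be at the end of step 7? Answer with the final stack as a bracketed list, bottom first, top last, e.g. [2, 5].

[-3888]

(re-executing from step 2 with the substitution; state before step 2: [72])
2 | ADD | [72]
3 | PUSH -54 | [72, -54]
4 | SWAP | [-54, 72]
5 | MUL | [-3888]
6 | PUSH -86 | [-3888, -86]
7 | DROP | [-3888]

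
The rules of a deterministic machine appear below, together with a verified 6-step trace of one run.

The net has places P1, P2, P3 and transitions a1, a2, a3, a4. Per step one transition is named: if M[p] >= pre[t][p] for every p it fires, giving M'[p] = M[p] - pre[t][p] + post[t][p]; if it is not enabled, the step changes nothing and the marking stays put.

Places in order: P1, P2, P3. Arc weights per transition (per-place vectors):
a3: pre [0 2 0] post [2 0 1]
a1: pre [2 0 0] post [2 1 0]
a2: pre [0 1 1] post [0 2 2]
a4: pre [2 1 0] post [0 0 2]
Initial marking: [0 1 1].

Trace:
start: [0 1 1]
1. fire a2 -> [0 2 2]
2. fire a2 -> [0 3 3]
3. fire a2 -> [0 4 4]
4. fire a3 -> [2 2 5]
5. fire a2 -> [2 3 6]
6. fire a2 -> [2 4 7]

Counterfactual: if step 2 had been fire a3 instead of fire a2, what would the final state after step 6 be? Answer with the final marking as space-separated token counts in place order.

2 0 3

(re-executing from step 2 with the substitution; state before step 2: [0 2 2])
2. fire a3 -> [2 0 3]
3. fire a2 -> [2 0 3]
4. fire a3 -> [2 0 3]
5. fire a2 -> [2 0 3]
6. fire a2 -> [2 0 3]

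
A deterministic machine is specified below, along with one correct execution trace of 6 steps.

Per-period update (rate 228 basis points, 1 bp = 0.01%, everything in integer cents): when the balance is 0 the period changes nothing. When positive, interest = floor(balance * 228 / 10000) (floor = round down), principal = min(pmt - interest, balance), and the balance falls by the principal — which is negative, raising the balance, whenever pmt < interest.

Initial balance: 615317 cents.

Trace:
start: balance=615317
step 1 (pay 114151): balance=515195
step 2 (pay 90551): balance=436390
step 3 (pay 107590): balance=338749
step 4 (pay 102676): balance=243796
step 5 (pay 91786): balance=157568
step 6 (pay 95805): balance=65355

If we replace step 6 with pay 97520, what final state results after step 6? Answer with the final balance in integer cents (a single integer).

63640

(re-executing from step 6 with the substitution; state before step 6: balance=157568)
step 6 (pay 97520): balance=63640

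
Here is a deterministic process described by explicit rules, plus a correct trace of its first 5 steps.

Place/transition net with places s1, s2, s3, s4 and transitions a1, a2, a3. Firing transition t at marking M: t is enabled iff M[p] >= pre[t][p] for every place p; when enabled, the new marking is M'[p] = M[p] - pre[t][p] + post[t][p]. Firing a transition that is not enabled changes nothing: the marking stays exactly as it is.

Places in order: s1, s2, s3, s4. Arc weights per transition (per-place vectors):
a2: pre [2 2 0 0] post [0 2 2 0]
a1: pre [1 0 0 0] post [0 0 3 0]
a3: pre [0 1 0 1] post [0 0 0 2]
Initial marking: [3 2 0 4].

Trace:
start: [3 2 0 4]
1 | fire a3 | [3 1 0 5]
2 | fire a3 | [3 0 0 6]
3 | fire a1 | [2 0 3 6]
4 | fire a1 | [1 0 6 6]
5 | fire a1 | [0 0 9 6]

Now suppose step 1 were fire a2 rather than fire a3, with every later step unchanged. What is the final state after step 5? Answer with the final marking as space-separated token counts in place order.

0 1 5 5

(re-executing from step 1 with the substitution; state before step 1: [3 2 0 4])
1 | fire a2 | [1 2 2 4]
2 | fire a3 | [1 1 2 5]
3 | fire a1 | [0 1 5 5]
4 | fire a1 | [0 1 5 5]
5 | fire a1 | [0 1 5 5]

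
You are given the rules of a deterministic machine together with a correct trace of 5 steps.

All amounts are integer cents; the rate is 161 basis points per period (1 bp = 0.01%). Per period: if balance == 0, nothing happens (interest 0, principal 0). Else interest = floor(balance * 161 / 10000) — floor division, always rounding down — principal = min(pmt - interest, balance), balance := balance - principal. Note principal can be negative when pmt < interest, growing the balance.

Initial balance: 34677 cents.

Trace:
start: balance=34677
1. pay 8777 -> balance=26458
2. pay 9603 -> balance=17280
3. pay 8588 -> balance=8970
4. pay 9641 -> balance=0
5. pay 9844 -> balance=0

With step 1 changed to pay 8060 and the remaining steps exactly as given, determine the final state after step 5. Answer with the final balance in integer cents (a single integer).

0

(re-executing from step 1 with the substitution; state before step 1: balance=34677)
1. pay 8060 -> balance=27175
2. pay 9603 -> balance=18009
3. pay 8588 -> balance=9710
4. pay 9641 -> balance=225
5. pay 9844 -> balance=0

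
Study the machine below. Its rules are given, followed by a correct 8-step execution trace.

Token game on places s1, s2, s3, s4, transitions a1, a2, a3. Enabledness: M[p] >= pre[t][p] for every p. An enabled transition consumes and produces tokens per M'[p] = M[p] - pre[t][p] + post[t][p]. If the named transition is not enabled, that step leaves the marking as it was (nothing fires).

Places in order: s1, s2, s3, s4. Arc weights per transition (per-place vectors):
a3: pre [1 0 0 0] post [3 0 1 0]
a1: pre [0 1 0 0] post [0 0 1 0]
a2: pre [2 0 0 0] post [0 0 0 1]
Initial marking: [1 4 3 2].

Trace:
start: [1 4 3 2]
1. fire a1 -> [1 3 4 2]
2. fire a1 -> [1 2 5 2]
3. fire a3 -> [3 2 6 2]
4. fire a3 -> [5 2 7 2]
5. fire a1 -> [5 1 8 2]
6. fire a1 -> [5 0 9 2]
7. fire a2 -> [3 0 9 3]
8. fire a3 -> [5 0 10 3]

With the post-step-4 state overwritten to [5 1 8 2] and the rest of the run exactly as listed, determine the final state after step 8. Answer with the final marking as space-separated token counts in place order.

state after step 4 := [5 1 8 2]
5. fire a1 -> [5 0 9 2]
6. fire a1 -> [5 0 9 2]
7. fire a2 -> [3 0 9 3]
8. fire a3 -> [5 0 10 3]

5 0 10 3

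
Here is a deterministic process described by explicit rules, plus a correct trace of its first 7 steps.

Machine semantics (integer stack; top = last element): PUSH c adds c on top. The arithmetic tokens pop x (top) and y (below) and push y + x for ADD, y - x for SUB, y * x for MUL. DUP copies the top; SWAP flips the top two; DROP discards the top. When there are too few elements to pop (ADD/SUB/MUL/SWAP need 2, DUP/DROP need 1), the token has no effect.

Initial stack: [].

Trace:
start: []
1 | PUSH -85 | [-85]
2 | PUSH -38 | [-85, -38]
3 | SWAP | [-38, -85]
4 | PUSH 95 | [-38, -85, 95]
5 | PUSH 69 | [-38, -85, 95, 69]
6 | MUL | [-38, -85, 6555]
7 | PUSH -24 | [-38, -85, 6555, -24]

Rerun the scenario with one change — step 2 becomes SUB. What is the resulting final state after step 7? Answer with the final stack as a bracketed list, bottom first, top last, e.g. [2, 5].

(re-executing from step 2 with the substitution; state before step 2: [-85])
2 | SUB | [-85]
3 | SWAP | [-85]
4 | PUSH 95 | [-85, 95]
5 | PUSH 69 | [-85, 95, 69]
6 | MUL | [-85, 6555]
7 | PUSH -24 | [-85, 6555, -24]

[-85, 6555, -24]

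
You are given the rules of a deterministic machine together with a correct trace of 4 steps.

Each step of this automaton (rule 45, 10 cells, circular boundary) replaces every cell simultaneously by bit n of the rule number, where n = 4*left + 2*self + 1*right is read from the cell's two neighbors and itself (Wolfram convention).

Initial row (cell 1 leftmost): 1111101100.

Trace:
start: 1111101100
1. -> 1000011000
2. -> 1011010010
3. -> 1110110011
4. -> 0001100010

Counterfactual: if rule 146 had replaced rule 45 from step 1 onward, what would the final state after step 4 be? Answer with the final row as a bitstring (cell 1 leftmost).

(re-executing steps 1..4 under rule 146; state before step 1: 1111101100)
1. -> 0111000011
2. -> 0010100100
3. -> 0100011010
4. -> 1010100001

1010100001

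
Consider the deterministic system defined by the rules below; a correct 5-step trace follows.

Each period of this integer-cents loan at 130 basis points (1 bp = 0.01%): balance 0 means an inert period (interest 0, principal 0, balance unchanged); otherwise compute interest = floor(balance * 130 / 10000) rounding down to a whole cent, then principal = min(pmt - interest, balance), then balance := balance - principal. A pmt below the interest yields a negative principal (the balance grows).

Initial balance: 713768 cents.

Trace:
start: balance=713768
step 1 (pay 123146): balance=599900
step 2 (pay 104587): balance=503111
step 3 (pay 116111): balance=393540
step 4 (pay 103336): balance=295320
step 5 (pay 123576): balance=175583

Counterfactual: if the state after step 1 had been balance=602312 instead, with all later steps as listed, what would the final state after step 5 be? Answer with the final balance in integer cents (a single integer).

state after step 1 := balance=602312
step 2 (pay 104587): balance=505555
step 3 (pay 116111): balance=396016
step 4 (pay 103336): balance=297828
step 5 (pay 123576): balance=178123

178123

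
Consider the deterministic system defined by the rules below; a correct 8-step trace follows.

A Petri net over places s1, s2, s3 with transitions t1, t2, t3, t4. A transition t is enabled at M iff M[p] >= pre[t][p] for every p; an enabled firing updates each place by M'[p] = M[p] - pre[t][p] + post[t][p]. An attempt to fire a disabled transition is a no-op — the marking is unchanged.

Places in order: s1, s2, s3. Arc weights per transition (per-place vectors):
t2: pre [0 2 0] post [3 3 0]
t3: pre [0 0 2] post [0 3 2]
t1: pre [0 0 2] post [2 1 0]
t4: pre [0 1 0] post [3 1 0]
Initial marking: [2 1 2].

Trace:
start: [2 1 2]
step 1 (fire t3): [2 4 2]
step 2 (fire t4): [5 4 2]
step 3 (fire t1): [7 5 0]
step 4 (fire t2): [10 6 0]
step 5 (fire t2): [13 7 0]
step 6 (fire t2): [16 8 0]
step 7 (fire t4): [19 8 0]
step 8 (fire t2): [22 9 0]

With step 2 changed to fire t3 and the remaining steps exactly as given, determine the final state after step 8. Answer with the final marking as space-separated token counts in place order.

19 12 0

(re-executing from step 2 with the substitution; state before step 2: [2 4 2])
step 2 (fire t3): [2 7 2]
step 3 (fire t1): [4 8 0]
step 4 (fire t2): [7 9 0]
step 5 (fire t2): [10 10 0]
step 6 (fire t2): [13 11 0]
step 7 (fire t4): [16 11 0]
step 8 (fire t2): [19 12 0]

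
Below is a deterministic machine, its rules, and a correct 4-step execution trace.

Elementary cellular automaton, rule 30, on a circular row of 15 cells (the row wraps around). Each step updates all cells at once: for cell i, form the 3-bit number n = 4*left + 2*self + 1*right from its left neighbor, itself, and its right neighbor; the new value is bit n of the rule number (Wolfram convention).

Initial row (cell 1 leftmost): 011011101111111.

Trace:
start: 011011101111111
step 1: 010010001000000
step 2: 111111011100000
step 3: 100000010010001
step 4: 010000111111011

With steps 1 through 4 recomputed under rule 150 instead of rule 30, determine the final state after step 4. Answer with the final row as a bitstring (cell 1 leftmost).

011101111111110

(re-executing steps 1..4 under rule 150; state before step 1: 011011101111111)
step 1: 000001000111110
step 2: 000011101011101
step 3: 100101001001001
step 4: 011101111111110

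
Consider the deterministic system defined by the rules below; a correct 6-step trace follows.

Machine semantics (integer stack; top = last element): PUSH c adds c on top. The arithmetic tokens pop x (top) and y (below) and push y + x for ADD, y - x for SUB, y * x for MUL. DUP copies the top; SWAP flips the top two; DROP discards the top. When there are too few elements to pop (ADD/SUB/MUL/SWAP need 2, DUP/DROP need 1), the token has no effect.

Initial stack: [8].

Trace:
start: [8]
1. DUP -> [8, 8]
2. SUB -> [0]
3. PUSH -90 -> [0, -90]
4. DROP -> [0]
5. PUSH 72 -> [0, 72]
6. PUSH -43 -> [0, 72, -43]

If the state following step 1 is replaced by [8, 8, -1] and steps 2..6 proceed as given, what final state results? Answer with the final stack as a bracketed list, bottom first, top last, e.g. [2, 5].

[8, 9, 72, -43]

state after step 1 := [8, 8, -1]
2. SUB -> [8, 9]
3. PUSH -90 -> [8, 9, -90]
4. DROP -> [8, 9]
5. PUSH 72 -> [8, 9, 72]
6. PUSH -43 -> [8, 9, 72, -43]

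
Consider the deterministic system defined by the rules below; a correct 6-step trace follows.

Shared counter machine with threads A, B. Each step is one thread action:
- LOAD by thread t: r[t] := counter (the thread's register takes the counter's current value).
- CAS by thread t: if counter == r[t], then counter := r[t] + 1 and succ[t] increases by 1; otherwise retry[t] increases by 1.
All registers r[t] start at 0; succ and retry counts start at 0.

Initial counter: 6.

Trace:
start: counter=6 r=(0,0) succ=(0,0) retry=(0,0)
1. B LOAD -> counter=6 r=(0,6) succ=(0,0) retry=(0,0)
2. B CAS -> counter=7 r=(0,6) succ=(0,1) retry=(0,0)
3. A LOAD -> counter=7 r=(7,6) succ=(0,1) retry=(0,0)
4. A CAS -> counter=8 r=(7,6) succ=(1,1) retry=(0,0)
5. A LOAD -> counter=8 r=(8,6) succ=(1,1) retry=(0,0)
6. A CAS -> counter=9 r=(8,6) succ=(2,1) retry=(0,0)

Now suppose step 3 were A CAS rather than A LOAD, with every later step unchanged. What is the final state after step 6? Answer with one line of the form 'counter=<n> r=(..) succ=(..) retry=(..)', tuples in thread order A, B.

(re-executing from step 3 with the substitution; state before step 3: counter=7 r=(0,6) succ=(0,1) retry=(0,0))
3. A CAS -> counter=7 r=(0,6) succ=(0,1) retry=(1,0)
4. A CAS -> counter=7 r=(0,6) succ=(0,1) retry=(2,0)
5. A LOAD -> counter=7 r=(7,6) succ=(0,1) retry=(2,0)
6. A CAS -> counter=8 r=(7,6) succ=(1,1) retry=(2,0)

counter=8 r=(7,6) succ=(1,1) retry=(2,0)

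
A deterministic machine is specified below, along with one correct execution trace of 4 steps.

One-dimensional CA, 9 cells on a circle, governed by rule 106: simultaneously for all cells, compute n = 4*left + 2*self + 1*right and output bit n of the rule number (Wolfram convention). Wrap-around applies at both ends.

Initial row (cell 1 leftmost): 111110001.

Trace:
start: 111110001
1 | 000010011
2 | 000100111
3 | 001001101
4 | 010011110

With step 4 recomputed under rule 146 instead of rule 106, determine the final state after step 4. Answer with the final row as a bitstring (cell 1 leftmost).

(re-executing step 4 under rule 146; state before step 4: 001001101)
4 | 110110000

110110000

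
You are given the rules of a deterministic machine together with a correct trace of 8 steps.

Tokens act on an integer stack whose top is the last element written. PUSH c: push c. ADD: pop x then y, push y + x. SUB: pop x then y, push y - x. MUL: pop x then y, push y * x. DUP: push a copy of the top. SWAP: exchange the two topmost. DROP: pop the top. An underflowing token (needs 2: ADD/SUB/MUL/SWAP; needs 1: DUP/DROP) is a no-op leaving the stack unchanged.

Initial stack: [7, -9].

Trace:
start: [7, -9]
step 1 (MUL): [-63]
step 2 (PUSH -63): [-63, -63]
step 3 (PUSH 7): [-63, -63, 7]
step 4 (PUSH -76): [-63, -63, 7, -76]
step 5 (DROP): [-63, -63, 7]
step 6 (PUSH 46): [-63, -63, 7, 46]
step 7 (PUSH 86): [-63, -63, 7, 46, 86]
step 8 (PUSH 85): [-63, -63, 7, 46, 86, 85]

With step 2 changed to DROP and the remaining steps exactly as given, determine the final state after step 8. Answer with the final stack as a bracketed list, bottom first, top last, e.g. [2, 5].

[7, 46, 86, 85]

(re-executing from step 2 with the substitution; state before step 2: [-63])
step 2 (DROP): []
step 3 (PUSH 7): [7]
step 4 (PUSH -76): [7, -76]
step 5 (DROP): [7]
step 6 (PUSH 46): [7, 46]
step 7 (PUSH 86): [7, 46, 86]
step 8 (PUSH 85): [7, 46, 86, 85]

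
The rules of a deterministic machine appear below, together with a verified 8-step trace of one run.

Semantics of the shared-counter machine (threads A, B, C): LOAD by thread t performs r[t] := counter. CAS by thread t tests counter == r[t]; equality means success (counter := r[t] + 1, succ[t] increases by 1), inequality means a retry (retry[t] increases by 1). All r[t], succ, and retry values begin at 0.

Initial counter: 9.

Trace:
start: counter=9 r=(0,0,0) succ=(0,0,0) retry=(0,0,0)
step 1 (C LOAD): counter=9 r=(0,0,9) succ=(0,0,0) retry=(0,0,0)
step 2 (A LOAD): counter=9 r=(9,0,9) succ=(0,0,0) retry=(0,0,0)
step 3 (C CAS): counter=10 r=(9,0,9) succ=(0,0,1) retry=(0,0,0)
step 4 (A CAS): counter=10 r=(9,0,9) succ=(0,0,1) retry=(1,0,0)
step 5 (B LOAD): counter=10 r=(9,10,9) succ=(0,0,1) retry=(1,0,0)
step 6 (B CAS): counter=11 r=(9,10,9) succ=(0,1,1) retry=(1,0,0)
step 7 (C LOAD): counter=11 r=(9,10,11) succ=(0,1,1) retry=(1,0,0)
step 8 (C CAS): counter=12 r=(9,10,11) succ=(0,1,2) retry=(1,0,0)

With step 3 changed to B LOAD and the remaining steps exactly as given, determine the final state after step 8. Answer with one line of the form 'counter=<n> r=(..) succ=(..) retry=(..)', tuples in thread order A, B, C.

(re-executing from step 3 with the substitution; state before step 3: counter=9 r=(9,0,9) succ=(0,0,0) retry=(0,0,0))
step 3 (B LOAD): counter=9 r=(9,9,9) succ=(0,0,0) retry=(0,0,0)
step 4 (A CAS): counter=10 r=(9,9,9) succ=(1,0,0) retry=(0,0,0)
step 5 (B LOAD): counter=10 r=(9,10,9) succ=(1,0,0) retry=(0,0,0)
step 6 (B CAS): counter=11 r=(9,10,9) succ=(1,1,0) retry=(0,0,0)
step 7 (C LOAD): counter=11 r=(9,10,11) succ=(1,1,0) retry=(0,0,0)
step 8 (C CAS): counter=12 r=(9,10,11) succ=(1,1,1) retry=(0,0,0)

counter=12 r=(9,10,11) succ=(1,1,1) retry=(0,0,0)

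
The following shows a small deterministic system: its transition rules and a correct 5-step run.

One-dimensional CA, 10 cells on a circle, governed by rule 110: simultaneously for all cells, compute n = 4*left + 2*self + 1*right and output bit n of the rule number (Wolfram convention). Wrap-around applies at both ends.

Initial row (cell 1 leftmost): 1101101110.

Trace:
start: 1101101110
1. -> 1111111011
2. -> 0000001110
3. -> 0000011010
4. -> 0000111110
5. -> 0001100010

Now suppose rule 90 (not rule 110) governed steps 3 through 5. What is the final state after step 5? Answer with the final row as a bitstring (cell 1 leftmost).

1101101010

(re-executing steps 3..5 under rule 90; state before step 3: 0000001110)
3. -> 0000011011
4. -> 1000111011
5. -> 1101101010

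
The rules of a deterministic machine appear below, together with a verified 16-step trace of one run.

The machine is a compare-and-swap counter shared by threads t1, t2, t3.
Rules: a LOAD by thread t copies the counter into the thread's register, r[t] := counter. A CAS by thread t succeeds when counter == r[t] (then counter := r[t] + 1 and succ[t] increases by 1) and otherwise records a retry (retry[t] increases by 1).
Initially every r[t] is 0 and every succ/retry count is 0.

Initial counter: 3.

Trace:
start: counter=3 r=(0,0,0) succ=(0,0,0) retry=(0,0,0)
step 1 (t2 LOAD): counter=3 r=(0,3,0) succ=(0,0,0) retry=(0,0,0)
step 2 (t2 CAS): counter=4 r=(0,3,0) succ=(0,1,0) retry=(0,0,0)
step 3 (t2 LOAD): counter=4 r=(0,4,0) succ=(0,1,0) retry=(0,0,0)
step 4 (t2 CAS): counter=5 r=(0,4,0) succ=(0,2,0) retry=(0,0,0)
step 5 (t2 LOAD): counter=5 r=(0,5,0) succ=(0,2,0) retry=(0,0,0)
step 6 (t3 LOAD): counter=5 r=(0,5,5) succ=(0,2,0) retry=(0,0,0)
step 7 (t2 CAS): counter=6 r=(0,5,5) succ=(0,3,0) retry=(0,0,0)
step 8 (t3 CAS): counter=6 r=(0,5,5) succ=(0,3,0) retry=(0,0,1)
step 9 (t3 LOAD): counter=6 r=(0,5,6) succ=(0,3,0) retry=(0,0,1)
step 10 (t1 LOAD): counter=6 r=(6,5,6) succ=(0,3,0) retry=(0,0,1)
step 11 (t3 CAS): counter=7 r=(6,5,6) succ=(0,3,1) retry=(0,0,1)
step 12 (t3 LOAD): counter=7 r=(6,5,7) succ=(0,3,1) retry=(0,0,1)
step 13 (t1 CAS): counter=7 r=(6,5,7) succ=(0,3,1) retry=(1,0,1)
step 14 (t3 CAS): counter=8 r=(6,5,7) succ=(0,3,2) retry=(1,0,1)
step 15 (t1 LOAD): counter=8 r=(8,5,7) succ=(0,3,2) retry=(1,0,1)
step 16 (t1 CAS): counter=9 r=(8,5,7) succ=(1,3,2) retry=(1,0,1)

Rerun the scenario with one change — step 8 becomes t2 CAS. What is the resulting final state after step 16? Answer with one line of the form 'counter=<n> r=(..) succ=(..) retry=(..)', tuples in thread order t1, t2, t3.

(re-executing from step 8 with the substitution; state before step 8: counter=6 r=(0,5,5) succ=(0,3,0) retry=(0,0,0))
step 8 (t2 CAS): counter=6 r=(0,5,5) succ=(0,3,0) retry=(0,1,0)
step 9 (t3 LOAD): counter=6 r=(0,5,6) succ=(0,3,0) retry=(0,1,0)
step 10 (t1 LOAD): counter=6 r=(6,5,6) succ=(0,3,0) retry=(0,1,0)
step 11 (t3 CAS): counter=7 r=(6,5,6) succ=(0,3,1) retry=(0,1,0)
step 12 (t3 LOAD): counter=7 r=(6,5,7) succ=(0,3,1) retry=(0,1,0)
step 13 (t1 CAS): counter=7 r=(6,5,7) succ=(0,3,1) retry=(1,1,0)
step 14 (t3 CAS): counter=8 r=(6,5,7) succ=(0,3,2) retry=(1,1,0)
step 15 (t1 LOAD): counter=8 r=(8,5,7) succ=(0,3,2) retry=(1,1,0)
step 16 (t1 CAS): counter=9 r=(8,5,7) succ=(1,3,2) retry=(1,1,0)

counter=9 r=(8,5,7) succ=(1,3,2) retry=(1,1,0)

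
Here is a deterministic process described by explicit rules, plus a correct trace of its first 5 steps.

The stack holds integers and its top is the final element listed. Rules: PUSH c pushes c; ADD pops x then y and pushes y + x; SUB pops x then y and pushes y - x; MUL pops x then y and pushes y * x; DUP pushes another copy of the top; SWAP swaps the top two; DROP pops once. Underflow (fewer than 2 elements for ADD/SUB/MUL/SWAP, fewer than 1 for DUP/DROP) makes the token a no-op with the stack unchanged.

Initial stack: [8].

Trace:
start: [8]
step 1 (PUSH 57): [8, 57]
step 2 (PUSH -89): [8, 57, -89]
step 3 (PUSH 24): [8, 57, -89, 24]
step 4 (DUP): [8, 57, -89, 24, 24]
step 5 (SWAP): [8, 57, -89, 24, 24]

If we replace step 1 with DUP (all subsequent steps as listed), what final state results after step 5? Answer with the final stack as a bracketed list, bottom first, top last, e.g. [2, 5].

[8, 8, -89, 24, 24]

(re-executing from step 1 with the substitution; state before step 1: [8])
step 1 (DUP): [8, 8]
step 2 (PUSH -89): [8, 8, -89]
step 3 (PUSH 24): [8, 8, -89, 24]
step 4 (DUP): [8, 8, -89, 24, 24]
step 5 (SWAP): [8, 8, -89, 24, 24]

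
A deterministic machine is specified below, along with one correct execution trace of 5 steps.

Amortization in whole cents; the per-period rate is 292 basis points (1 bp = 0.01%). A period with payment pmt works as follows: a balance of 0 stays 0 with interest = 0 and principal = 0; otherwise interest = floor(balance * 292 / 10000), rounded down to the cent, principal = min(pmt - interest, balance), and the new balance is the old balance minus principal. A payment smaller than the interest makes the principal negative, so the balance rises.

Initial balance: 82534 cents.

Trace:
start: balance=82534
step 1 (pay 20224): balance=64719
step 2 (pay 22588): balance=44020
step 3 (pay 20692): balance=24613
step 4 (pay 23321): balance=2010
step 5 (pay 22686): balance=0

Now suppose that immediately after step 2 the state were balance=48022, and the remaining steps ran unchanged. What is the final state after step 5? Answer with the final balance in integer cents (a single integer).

state after step 2 := balance=48022
step 3 (pay 20692): balance=28732
step 4 (pay 23321): balance=6249
step 5 (pay 22686): balance=0

0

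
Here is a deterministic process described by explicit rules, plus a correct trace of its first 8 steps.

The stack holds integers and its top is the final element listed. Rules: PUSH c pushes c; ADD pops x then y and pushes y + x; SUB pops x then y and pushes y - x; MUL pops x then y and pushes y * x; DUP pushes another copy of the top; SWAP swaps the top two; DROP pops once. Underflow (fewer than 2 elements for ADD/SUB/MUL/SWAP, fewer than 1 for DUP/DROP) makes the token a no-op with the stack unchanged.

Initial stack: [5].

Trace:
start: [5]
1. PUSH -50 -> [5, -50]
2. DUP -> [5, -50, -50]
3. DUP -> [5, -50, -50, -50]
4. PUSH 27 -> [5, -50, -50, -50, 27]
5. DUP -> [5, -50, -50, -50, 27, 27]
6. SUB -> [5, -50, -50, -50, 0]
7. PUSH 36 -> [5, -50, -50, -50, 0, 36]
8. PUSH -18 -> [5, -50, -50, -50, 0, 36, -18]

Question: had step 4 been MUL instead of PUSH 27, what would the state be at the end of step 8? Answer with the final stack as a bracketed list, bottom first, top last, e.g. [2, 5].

[5, -50, 0, 36, -18]

(re-executing from step 4 with the substitution; state before step 4: [5, -50, -50, -50])
4. MUL -> [5, -50, 2500]
5. DUP -> [5, -50, 2500, 2500]
6. SUB -> [5, -50, 0]
7. PUSH 36 -> [5, -50, 0, 36]
8. PUSH -18 -> [5, -50, 0, 36, -18]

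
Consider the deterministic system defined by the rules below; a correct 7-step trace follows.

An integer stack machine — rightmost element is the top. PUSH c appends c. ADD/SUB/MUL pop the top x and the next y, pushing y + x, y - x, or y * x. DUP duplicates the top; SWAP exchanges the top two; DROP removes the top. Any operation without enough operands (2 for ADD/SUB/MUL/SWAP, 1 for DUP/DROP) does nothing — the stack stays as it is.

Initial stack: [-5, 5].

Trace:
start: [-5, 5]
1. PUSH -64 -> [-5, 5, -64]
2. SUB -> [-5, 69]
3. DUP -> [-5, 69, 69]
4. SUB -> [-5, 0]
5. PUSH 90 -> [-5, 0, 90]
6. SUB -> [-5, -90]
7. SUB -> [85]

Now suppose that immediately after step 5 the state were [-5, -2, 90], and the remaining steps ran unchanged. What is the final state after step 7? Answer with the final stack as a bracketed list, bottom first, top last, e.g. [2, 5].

[87]

state after step 5 := [-5, -2, 90]
6. SUB -> [-5, -92]
7. SUB -> [87]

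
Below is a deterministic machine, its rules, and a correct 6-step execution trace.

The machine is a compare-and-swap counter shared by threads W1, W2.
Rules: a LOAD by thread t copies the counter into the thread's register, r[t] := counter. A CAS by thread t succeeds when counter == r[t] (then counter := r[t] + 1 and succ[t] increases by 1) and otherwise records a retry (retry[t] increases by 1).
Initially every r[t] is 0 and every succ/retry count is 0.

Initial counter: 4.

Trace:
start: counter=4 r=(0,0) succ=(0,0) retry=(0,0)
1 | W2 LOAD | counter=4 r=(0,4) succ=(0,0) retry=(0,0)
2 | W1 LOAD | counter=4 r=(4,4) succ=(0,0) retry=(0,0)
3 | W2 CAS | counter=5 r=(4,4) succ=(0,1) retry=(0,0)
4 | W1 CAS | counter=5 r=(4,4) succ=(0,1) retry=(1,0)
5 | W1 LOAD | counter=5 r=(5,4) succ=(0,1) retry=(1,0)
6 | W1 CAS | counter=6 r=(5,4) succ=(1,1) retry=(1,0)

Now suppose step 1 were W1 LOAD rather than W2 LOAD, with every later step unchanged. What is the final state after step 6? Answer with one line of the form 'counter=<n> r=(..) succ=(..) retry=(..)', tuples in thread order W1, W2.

counter=6 r=(5,0) succ=(2,0) retry=(0,1)

(re-executing from step 1 with the substitution; state before step 1: counter=4 r=(0,0) succ=(0,0) retry=(0,0))
1 | W1 LOAD | counter=4 r=(4,0) succ=(0,0) retry=(0,0)
2 | W1 LOAD | counter=4 r=(4,0) succ=(0,0) retry=(0,0)
3 | W2 CAS | counter=4 r=(4,0) succ=(0,0) retry=(0,1)
4 | W1 CAS | counter=5 r=(4,0) succ=(1,0) retry=(0,1)
5 | W1 LOAD | counter=5 r=(5,0) succ=(1,0) retry=(0,1)
6 | W1 CAS | counter=6 r=(5,0) succ=(2,0) retry=(0,1)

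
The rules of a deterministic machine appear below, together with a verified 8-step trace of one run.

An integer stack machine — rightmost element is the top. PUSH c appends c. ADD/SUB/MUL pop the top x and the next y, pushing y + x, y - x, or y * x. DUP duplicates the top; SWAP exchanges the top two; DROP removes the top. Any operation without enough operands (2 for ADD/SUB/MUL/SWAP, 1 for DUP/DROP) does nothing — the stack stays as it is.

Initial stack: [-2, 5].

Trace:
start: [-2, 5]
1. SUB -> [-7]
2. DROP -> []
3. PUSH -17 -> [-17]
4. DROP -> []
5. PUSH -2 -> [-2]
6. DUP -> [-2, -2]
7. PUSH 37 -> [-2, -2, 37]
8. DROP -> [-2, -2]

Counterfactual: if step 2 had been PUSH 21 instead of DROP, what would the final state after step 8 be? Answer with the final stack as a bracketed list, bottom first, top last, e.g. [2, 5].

[-7, 21, -2, -2]

(re-executing from step 2 with the substitution; state before step 2: [-7])
2. PUSH 21 -> [-7, 21]
3. PUSH -17 -> [-7, 21, -17]
4. DROP -> [-7, 21]
5. PUSH -2 -> [-7, 21, -2]
6. DUP -> [-7, 21, -2, -2]
7. PUSH 37 -> [-7, 21, -2, -2, 37]
8. DROP -> [-7, 21, -2, -2]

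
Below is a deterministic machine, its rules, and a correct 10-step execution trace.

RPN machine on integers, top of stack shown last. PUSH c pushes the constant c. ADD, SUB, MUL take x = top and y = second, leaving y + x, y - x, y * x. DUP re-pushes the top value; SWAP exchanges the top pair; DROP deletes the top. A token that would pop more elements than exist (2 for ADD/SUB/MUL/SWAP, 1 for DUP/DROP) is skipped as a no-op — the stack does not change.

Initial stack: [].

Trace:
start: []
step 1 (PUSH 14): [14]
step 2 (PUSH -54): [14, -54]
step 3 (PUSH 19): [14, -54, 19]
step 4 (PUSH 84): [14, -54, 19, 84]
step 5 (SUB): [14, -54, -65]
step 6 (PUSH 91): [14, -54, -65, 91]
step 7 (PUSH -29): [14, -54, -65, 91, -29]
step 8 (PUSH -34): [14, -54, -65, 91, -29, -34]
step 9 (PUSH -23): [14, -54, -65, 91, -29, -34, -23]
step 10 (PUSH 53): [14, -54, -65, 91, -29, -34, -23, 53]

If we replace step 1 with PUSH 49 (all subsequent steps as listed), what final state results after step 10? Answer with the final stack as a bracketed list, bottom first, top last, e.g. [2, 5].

[49, -54, -65, 91, -29, -34, -23, 53]

(re-executing from step 1 with the substitution; state before step 1: [])
step 1 (PUSH 49): [49]
step 2 (PUSH -54): [49, -54]
step 3 (PUSH 19): [49, -54, 19]
step 4 (PUSH 84): [49, -54, 19, 84]
step 5 (SUB): [49, -54, -65]
step 6 (PUSH 91): [49, -54, -65, 91]
step 7 (PUSH -29): [49, -54, -65, 91, -29]
step 8 (PUSH -34): [49, -54, -65, 91, -29, -34]
step 9 (PUSH -23): [49, -54, -65, 91, -29, -34, -23]
step 10 (PUSH 53): [49, -54, -65, 91, -29, -34, -23, 53]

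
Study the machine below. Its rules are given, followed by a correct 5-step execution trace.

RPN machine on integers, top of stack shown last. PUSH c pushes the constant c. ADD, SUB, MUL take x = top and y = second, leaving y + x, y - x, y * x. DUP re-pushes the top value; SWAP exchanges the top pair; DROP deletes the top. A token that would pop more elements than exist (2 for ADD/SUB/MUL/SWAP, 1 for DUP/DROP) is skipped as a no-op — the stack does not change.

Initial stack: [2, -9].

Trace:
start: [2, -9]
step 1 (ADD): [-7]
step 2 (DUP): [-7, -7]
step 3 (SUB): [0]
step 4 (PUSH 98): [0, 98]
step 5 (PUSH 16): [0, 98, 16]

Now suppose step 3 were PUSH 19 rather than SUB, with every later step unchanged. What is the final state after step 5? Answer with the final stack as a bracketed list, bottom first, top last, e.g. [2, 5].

(re-executing from step 3 with the substitution; state before step 3: [-7, -7])
step 3 (PUSH 19): [-7, -7, 19]
step 4 (PUSH 98): [-7, -7, 19, 98]
step 5 (PUSH 16): [-7, -7, 19, 98, 16]

[-7, -7, 19, 98, 16]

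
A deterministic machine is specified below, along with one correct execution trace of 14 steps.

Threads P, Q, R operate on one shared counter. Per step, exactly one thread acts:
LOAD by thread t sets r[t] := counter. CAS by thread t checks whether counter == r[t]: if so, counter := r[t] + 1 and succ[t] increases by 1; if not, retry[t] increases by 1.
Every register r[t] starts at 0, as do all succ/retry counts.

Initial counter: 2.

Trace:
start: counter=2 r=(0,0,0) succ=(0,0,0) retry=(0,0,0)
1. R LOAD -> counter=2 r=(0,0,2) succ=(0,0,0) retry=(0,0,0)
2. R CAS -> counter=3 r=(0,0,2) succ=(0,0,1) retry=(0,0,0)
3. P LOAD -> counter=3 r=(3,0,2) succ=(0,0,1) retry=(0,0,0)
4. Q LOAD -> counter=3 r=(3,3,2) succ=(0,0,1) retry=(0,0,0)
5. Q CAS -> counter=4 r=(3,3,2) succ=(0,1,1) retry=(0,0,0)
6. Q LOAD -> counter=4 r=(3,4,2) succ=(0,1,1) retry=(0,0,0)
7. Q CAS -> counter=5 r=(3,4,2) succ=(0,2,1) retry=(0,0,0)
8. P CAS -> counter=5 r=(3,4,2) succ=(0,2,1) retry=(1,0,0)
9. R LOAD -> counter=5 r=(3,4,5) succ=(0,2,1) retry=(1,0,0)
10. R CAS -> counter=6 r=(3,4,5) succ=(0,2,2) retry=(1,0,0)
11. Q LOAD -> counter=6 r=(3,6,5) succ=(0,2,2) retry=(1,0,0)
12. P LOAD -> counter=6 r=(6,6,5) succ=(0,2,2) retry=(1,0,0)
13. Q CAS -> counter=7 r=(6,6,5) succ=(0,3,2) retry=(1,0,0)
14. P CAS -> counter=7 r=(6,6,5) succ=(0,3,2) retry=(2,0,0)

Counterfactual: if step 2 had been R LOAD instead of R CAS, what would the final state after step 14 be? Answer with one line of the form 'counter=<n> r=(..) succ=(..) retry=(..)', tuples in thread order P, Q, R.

(re-executing from step 2 with the substitution; state before step 2: counter=2 r=(0,0,2) succ=(0,0,0) retry=(0,0,0))
2. R LOAD -> counter=2 r=(0,0,2) succ=(0,0,0) retry=(0,0,0)
3. P LOAD -> counter=2 r=(2,0,2) succ=(0,0,0) retry=(0,0,0)
4. Q LOAD -> counter=2 r=(2,2,2) succ=(0,0,0) retry=(0,0,0)
5. Q CAS -> counter=3 r=(2,2,2) succ=(0,1,0) retry=(0,0,0)
6. Q LOAD -> counter=3 r=(2,3,2) succ=(0,1,0) retry=(0,0,0)
7. Q CAS -> counter=4 r=(2,3,2) succ=(0,2,0) retry=(0,0,0)
8. P CAS -> counter=4 r=(2,3,2) succ=(0,2,0) retry=(1,0,0)
9. R LOAD -> counter=4 r=(2,3,4) succ=(0,2,0) retry=(1,0,0)
10. R CAS -> counter=5 r=(2,3,4) succ=(0,2,1) retry=(1,0,0)
11. Q LOAD -> counter=5 r=(2,5,4) succ=(0,2,1) retry=(1,0,0)
12. P LOAD -> counter=5 r=(5,5,4) succ=(0,2,1) retry=(1,0,0)
13. Q CAS -> counter=6 r=(5,5,4) succ=(0,3,1) retry=(1,0,0)
14. P CAS -> counter=6 r=(5,5,4) succ=(0,3,1) retry=(2,0,0)

counter=6 r=(5,5,4) succ=(0,3,1) retry=(2,0,0)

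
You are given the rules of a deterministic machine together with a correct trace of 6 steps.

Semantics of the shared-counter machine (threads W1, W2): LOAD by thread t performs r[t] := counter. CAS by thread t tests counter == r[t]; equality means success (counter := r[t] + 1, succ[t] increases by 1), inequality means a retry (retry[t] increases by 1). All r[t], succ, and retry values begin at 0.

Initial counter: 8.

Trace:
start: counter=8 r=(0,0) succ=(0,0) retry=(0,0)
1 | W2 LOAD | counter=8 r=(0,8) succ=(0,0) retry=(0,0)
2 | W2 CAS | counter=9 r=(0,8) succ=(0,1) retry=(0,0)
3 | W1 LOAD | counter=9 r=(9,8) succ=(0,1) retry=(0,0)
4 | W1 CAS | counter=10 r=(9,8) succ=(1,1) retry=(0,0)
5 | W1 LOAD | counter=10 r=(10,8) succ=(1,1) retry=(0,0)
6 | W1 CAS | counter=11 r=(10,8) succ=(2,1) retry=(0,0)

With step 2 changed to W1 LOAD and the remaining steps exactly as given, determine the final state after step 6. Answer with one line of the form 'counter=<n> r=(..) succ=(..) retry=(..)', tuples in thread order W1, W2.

(re-executing from step 2 with the substitution; state before step 2: counter=8 r=(0,8) succ=(0,0) retry=(0,0))
2 | W1 LOAD | counter=8 r=(8,8) succ=(0,0) retry=(0,0)
3 | W1 LOAD | counter=8 r=(8,8) succ=(0,0) retry=(0,0)
4 | W1 CAS | counter=9 r=(8,8) succ=(1,0) retry=(0,0)
5 | W1 LOAD | counter=9 r=(9,8) succ=(1,0) retry=(0,0)
6 | W1 CAS | counter=10 r=(9,8) succ=(2,0) retry=(0,0)

counter=10 r=(9,8) succ=(2,0) retry=(0,0)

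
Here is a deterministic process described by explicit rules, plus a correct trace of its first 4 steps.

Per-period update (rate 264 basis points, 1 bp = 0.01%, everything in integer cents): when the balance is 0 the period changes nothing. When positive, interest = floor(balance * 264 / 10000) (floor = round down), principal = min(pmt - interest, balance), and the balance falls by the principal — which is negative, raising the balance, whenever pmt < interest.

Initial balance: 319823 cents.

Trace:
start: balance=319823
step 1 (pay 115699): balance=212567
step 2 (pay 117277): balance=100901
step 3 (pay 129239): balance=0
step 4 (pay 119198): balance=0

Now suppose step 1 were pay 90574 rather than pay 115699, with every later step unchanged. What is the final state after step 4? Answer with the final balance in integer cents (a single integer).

0

(re-executing from step 1 with the substitution; state before step 1: balance=319823)
step 1 (pay 90574): balance=237692
step 2 (pay 117277): balance=126690
step 3 (pay 129239): balance=795
step 4 (pay 119198): balance=0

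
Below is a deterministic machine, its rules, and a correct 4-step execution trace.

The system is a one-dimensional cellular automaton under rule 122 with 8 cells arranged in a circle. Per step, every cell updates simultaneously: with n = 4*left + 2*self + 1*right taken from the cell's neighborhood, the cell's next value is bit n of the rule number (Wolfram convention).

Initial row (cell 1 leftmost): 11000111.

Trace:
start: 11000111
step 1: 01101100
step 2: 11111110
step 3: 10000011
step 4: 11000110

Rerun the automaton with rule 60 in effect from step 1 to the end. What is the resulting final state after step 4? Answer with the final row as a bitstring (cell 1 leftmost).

10111011

(re-executing steps 1..4 under rule 60; state before step 1: 11000111)
step 1: 00100100
step 2: 00110110
step 3: 00101101
step 4: 10111011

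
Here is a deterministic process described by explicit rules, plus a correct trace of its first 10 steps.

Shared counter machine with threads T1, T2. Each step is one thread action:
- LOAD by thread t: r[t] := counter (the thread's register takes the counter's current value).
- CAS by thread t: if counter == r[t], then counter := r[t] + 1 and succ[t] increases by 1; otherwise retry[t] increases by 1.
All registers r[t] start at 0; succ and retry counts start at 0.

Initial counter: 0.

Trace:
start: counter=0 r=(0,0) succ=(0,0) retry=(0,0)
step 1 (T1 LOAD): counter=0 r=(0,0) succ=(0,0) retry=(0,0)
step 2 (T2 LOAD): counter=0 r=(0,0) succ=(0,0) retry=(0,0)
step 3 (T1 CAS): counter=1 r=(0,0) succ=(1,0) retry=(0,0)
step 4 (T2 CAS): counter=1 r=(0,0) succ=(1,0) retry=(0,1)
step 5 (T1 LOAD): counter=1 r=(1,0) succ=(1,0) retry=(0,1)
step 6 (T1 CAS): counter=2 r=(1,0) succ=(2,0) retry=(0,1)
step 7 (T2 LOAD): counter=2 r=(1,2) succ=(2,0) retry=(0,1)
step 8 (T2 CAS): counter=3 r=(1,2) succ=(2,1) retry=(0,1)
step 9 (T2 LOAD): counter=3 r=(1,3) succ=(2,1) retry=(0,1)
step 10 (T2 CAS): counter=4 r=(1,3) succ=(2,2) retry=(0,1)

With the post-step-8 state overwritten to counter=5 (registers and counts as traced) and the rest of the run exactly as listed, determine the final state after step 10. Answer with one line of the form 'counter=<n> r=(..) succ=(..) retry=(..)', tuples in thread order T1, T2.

counter=6 r=(1,5) succ=(2,2) retry=(0,1)

state after step 8 := counter=5 r=(1,2) succ=(2,1) retry=(0,1)
step 9 (T2 LOAD): counter=5 r=(1,5) succ=(2,1) retry=(0,1)
step 10 (T2 CAS): counter=6 r=(1,5) succ=(2,2) retry=(0,1)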